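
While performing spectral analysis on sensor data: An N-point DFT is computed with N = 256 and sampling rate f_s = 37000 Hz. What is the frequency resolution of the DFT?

DFT frequency resolution = f_s / N
= 37000 / 256 = 4625/32 Hz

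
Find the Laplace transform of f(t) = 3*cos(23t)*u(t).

Standard pair: cos(wt)*u(t) <-> s/(s^2+w^2)
With w = 23: L{3*cos(23t)*u(t)} = 3s/(s^2+529)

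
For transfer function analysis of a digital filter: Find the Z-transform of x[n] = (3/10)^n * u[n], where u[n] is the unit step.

The Z-transform of a^n * u[n] is z/(z-a) for |z| > |a|.
Here a = 3/10, so X(z) = z/(z - (3/10)) = 10z/(10z - 3)
ROC: |z| > 3/10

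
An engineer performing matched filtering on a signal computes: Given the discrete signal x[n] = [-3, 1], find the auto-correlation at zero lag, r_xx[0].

The auto-correlation at zero lag r_xx[0] equals the signal energy.
r_xx[0] = sum of x[n]^2 = (-3)^2 + 1^2
= 9 + 1 = 10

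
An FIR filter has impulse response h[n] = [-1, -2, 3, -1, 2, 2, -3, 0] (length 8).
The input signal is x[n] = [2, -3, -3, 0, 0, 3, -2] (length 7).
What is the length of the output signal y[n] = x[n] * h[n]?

For linear convolution, the output length is:
len(y) = len(x) + len(h) - 1 = 7 + 8 - 1 = 14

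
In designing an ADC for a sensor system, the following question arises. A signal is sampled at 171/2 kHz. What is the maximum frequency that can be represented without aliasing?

The maximum frequency that can be represented without aliasing
is the Nyquist frequency: f_max = f_s / 2 = 171/2 kHz / 2 = 171/4 kHz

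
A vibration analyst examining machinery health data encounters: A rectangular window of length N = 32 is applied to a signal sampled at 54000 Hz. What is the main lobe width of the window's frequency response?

For a rectangular window of length N,
the main lobe width in frequency is 2*f_s/N.
= 2*54000/32 = 3375 Hz
This determines the minimum frequency separation for resolving two sinusoids.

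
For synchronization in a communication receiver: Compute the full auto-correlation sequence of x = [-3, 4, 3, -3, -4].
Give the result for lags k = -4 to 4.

r_xx[k] = sum_m x[m]*x[m+k], indexed from 0, for k = -4 to 4:
  r_xx[-4] = x[4]*x[0] = 12
  r_xx[-3] = x[3]*x[0] + x[4]*x[1] = -7
  r_xx[-2] = x[2]*x[0] + x[3]*x[1] + x[4]*x[2] = -33
  r_xx[-1] = x[1]*x[0] + x[2]*x[1] + x[3]*x[2] + x[4]*x[3] = 3
  r_xx[0] = x[0]*x[0] + x[1]*x[1] + x[2]*x[2] + x[3]*x[3] + x[4]*x[4] = 59
  r_xx[1] = x[0]*x[1] + x[1]*x[2] + x[2]*x[3] + x[3]*x[4] = 3
  r_xx[2] = x[0]*x[2] + x[1]*x[3] + x[2]*x[4] = -33
  r_xx[3] = x[0]*x[3] + x[1]*x[4] = -7
  r_xx[4] = x[0]*x[4] = 12
r_xx = [12, -7, -33, 3, 59, 3, -33, -7, 12]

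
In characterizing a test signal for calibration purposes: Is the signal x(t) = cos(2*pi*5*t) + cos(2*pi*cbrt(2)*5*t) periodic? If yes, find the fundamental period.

f1 = 5 Hz, f2 = 5*cbrt(2) Hz
Ratio f2/f1 = cbrt(2), which is irrational.
Since the frequency ratio is irrational, no common period exists.
The signal is not periodic.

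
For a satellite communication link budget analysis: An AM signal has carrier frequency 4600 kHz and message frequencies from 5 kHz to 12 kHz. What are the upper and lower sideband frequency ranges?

Upper sideband (USB) = fc + [fm_low, fm_high] = 4600 + [5, 12] = [4605, 4612] kHz
Lower sideband (LSB) = fc - [fm_high, fm_low] = 4600 - [12, 5] = [4588, 4595] kHz
Total occupied spectrum: 4588 kHz to 4612 kHz (plus carrier at 4600 kHz)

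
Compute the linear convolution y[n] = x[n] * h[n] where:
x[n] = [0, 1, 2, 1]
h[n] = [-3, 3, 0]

y[n] = sum_k x[k]*h[n-k]. Output length = len(x) + len(h) - 1 = 4 + 3 - 1 = 6.
y[0] = 0*-3 = 0
y[1] = 1*-3 + 0*3 = -3
y[2] = 2*-3 + 1*3 + 0*0 = -3
y[3] = 1*-3 + 2*3 + 1*0 = 3
y[4] = 1*3 + 2*0 = 3
y[5] = 1*0 = 0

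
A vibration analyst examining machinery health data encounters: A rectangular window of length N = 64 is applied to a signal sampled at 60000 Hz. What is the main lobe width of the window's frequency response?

For a rectangular window of length N,
the main lobe width in frequency is 2*f_s/N.
= 2*60000/64 = 1875 Hz
This determines the minimum frequency separation for resolving two sinusoids.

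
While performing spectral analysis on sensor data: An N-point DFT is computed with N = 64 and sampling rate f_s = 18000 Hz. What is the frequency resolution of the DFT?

DFT frequency resolution = f_s / N
= 18000 / 64 = 1125/4 Hz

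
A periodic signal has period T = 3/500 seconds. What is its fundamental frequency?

The fundamental frequency is the reciprocal of the period.
f = 1/T = 1/(3/500) = 500/3 Hz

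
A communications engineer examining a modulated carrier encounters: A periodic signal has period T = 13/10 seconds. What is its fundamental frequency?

The fundamental frequency is the reciprocal of the period.
f = 1/T = 1/(13/10) = 10/13 Hz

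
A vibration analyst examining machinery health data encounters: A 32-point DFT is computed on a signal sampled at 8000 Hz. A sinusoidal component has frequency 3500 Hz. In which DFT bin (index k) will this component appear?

DFT frequency resolution = f_s/N = 8000/32 = 250 Hz
Bin index k = f_signal / resolution = 3500 / 250 = 14
The signal frequency 3500 Hz falls in DFT bin k = 14.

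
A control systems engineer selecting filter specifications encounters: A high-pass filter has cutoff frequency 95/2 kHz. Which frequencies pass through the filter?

A high-pass filter passes all frequencies above the cutoff frequency 95/2 kHz and attenuates lower frequencies.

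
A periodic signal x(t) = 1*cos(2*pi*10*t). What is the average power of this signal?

Average power of A*cos(wt) is A^2/2.
P = 1^2 / 2 = 1/2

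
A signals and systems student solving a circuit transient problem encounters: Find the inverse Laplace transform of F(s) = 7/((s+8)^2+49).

Standard pair: w/((s+a)^2+w^2) <-> e^(-at)*sin(wt)*u(t)
With a=8, w=7: f(t) = e^(-8t)*sin(7t)*u(t)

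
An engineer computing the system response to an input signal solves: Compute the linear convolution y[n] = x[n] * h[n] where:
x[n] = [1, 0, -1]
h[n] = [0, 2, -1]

y[n] = sum_k x[k]*h[n-k]. Output length = len(x) + len(h) - 1 = 3 + 3 - 1 = 5.
y[0] = 1*0 = 0
y[1] = 0*0 + 1*2 = 2
y[2] = -1*0 + 0*2 + 1*-1 = -1
y[3] = -1*2 + 0*-1 = -2
y[4] = -1*-1 = 1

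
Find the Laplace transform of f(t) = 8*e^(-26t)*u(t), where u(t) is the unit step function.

Standard Laplace transform pair:
e^(-at)*u(t) <-> 1/(s+a)
With a = 26: L{8*e^(-26t)*u(t)} = 8/(s+26), ROC: Re(s) > -26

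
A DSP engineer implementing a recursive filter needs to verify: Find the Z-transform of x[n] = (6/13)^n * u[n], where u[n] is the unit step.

The Z-transform of a^n * u[n] is z/(z-a) for |z| > |a|.
Here a = 6/13, so X(z) = z/(z - (6/13)) = 13z/(13z - 6)
ROC: |z| > 6/13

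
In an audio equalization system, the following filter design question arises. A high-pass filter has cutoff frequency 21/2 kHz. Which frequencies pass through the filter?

A high-pass filter passes all frequencies above the cutoff frequency 21/2 kHz and attenuates lower frequencies.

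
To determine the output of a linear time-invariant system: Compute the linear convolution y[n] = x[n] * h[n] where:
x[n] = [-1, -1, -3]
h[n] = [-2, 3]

y[n] = sum_k x[k]*h[n-k]. Output length = len(x) + len(h) - 1 = 3 + 2 - 1 = 4.
y[0] = -1*-2 = 2
y[1] = -1*-2 + -1*3 = -1
y[2] = -3*-2 + -1*3 = 3
y[3] = -3*3 = -9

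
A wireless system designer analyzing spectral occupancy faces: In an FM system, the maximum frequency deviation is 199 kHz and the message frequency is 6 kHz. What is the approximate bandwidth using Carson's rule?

Carson's rule: BW = 2*(delta_f + f_m)
= 2*(199 + 6) kHz = 410 kHz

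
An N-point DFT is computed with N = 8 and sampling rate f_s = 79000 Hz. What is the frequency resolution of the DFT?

DFT frequency resolution = f_s / N
= 79000 / 8 = 9875 Hz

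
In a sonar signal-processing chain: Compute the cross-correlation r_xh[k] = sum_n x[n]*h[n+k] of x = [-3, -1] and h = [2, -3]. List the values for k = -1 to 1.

Both sequences indexed from 0 and zero outside their support.
Lags with overlap: k = -1 to 1.
  r_xh[-1] = x[1]*h[0] = -2
  r_xh[0] = x[0]*h[0] + x[1]*h[1] = -3
  r_xh[1] = x[0]*h[1] = 9
r_xh = [-2, -3, 9] (for k = -1, ..., 1)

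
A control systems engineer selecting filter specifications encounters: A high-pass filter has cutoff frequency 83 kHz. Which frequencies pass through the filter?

A high-pass filter passes all frequencies above the cutoff frequency 83 kHz and attenuates lower frequencies.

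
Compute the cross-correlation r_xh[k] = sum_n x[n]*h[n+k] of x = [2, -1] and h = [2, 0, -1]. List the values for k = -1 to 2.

Both sequences indexed from 0 and zero outside their support.
Lags with overlap: k = -1 to 2.
  r_xh[-1] = x[1]*h[0] = -2
  r_xh[0] = x[0]*h[0] + x[1]*h[1] = 4
  r_xh[1] = x[0]*h[1] + x[1]*h[2] = 1
  r_xh[2] = x[0]*h[2] = -2
r_xh = [-2, 4, 1, -2] (for k = -1, ..., 2)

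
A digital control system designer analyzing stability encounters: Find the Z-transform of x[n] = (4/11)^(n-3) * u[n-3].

Time-shifting property: if X(z) = Z{x[n]}, then Z{x[n-d]} = z^(-d) * X(z)
X(z) = z/(z - 4/11) for x[n] = (4/11)^n * u[n]
Z{x[n-3]} = z^(-3) * z/(z - 4/11) = z^(-2)/(z - 4/11)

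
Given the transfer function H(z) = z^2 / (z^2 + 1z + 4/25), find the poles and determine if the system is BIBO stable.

Poles are roots of the denominator: z^2 + 1z + 4/25 = 0.
Quadratic formula: z = [-(1) +/- sqrt((1)^2 - 4*(4/25))] / 2
Discriminant = 1 - 16/25 = 9/25; sqrt = 3/5.
z = (-1 +/- 3/5) / 2 => z = -1/5 or z = -4/5.
|p1| = 1/5, |p2| = 4/5.
For BIBO stability, all poles must lie inside the unit circle (|p| < 1).
System is STABLE since both |p| < 1.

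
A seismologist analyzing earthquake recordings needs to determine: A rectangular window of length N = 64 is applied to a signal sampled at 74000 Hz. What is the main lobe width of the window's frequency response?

For a rectangular window of length N,
the main lobe width in frequency is 2*f_s/N.
= 2*74000/64 = 4625/2 Hz
This determines the minimum frequency separation for resolving two sinusoids.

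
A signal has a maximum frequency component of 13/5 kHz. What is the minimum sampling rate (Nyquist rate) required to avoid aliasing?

By the Nyquist-Shannon sampling theorem,
the minimum sampling rate (Nyquist rate) must be at least 2 * f_max.
Nyquist rate = 2 * 13/5 kHz = 26/5 kHz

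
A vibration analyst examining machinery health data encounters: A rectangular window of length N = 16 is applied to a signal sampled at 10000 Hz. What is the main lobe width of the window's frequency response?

For a rectangular window of length N,
the main lobe width in frequency is 2*f_s/N.
= 2*10000/16 = 1250 Hz
This determines the minimum frequency separation for resolving two sinusoids.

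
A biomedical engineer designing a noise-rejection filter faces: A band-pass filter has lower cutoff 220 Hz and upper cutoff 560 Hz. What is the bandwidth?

Bandwidth = f_high - f_low
= 560 Hz - 220 Hz = 340 Hz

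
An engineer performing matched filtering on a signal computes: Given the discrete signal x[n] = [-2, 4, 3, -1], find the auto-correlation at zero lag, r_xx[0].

The auto-correlation at zero lag r_xx[0] equals the signal energy.
r_xx[0] = sum of x[n]^2 = (-2)^2 + 4^2 + 3^2 + (-1)^2
= 4 + 16 + 9 + 1 = 30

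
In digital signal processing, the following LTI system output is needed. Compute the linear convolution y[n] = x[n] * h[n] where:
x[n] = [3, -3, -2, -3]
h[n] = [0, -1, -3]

y[n] = sum_k x[k]*h[n-k]. Output length = len(x) + len(h) - 1 = 4 + 3 - 1 = 6.
y[0] = 3*0 = 0
y[1] = -3*0 + 3*-1 = -3
y[2] = -2*0 + -3*-1 + 3*-3 = -6
y[3] = -3*0 + -2*-1 + -3*-3 = 11
y[4] = -3*-1 + -2*-3 = 9
y[5] = -3*-3 = 9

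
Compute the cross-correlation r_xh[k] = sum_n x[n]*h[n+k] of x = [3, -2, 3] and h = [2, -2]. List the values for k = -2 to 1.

Both sequences indexed from 0 and zero outside their support.
Lags with overlap: k = -2 to 1.
  r_xh[-2] = x[2]*h[0] = 6
  r_xh[-1] = x[1]*h[0] + x[2]*h[1] = -10
  r_xh[0] = x[0]*h[0] + x[1]*h[1] = 10
  r_xh[1] = x[0]*h[1] = -6
r_xh = [6, -10, 10, -6] (for k = -2, ..., 1)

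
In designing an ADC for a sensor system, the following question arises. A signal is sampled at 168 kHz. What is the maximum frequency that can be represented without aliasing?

The maximum frequency that can be represented without aliasing
is the Nyquist frequency: f_max = f_s / 2 = 168 kHz / 2 = 84 kHz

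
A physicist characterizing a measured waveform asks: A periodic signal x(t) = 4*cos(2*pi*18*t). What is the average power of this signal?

Average power of A*cos(wt) is A^2/2.
P = 4^2 / 2 = 16/2 = 8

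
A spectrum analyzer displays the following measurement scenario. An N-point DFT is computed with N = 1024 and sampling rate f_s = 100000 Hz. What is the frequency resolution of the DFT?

DFT frequency resolution = f_s / N
= 100000 / 1024 = 3125/32 Hz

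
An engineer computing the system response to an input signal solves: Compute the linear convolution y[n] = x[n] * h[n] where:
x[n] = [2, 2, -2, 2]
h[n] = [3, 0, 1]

y[n] = sum_k x[k]*h[n-k]. Output length = len(x) + len(h) - 1 = 4 + 3 - 1 = 6.
y[0] = 2*3 = 6
y[1] = 2*3 + 2*0 = 6
y[2] = -2*3 + 2*0 + 2*1 = -4
y[3] = 2*3 + -2*0 + 2*1 = 8
y[4] = 2*0 + -2*1 = -2
y[5] = 2*1 = 2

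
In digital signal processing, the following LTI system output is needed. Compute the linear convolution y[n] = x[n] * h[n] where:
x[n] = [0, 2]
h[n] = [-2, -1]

y[n] = sum_k x[k]*h[n-k]. Output length = len(x) + len(h) - 1 = 2 + 2 - 1 = 3.
y[0] = 0*-2 = 0
y[1] = 2*-2 + 0*-1 = -4
y[2] = 2*-1 = -2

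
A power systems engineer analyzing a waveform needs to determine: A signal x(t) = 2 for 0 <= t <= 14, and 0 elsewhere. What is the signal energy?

Energy = integral of |x(t)|^2 dt over the signal duration
= 2^2 * 14 = 4 * 14 = 56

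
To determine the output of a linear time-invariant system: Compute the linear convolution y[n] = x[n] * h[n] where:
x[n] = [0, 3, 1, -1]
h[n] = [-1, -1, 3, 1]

y[n] = sum_k x[k]*h[n-k]. Output length = len(x) + len(h) - 1 = 4 + 4 - 1 = 7.
y[0] = 0*-1 = 0
y[1] = 3*-1 + 0*-1 = -3
y[2] = 1*-1 + 3*-1 + 0*3 = -4
y[3] = -1*-1 + 1*-1 + 3*3 + 0*1 = 9
y[4] = -1*-1 + 1*3 + 3*1 = 7
y[5] = -1*3 + 1*1 = -2
y[6] = -1*1 = -1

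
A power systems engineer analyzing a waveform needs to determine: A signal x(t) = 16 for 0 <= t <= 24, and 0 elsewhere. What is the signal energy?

Energy = integral of |x(t)|^2 dt over the signal duration
= 16^2 * 24 = 256 * 24 = 6144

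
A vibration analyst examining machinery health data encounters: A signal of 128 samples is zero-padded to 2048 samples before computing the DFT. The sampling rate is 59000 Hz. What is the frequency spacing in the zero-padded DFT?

Original DFT: N = 128, resolution = f_s/N = 59000/128 = 7375/16 Hz
Zero-padded DFT: N = 2048, resolution = f_s/N = 59000/2048 = 7375/256 Hz
Zero-padding interpolates the spectrum (finer frequency grid)
but does NOT improve the true spectral resolution (ability to resolve close frequencies).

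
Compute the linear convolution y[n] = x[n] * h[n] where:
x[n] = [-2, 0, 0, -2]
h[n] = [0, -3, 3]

y[n] = sum_k x[k]*h[n-k]. Output length = len(x) + len(h) - 1 = 4 + 3 - 1 = 6.
y[0] = -2*0 = 0
y[1] = 0*0 + -2*-3 = 6
y[2] = 0*0 + 0*-3 + -2*3 = -6
y[3] = -2*0 + 0*-3 + 0*3 = 0
y[4] = -2*-3 + 0*3 = 6
y[5] = -2*3 = -6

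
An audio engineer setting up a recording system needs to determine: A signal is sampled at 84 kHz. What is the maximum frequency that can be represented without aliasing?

The maximum frequency that can be represented without aliasing
is the Nyquist frequency: f_max = f_s / 2 = 84 kHz / 2 = 42 kHz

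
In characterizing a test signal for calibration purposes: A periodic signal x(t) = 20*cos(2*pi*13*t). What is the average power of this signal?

Average power of A*cos(wt) is A^2/2.
P = 20^2 / 2 = 400/2 = 200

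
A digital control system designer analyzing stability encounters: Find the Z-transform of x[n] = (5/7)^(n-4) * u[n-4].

Time-shifting property: if X(z) = Z{x[n]}, then Z{x[n-d]} = z^(-d) * X(z)
X(z) = z/(z - 5/7) for x[n] = (5/7)^n * u[n]
Z{x[n-4]} = z^(-4) * z/(z - 5/7) = z^(-3)/(z - 5/7)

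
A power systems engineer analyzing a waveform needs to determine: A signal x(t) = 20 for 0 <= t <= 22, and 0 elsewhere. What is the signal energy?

Energy = integral of |x(t)|^2 dt over the signal duration
= 20^2 * 22 = 400 * 22 = 8800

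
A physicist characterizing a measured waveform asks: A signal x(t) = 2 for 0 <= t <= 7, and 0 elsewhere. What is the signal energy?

Energy = integral of |x(t)|^2 dt over the signal duration
= 2^2 * 7 = 4 * 7 = 28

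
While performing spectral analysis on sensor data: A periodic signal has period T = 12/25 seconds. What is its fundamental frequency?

The fundamental frequency is the reciprocal of the period.
f = 1/T = 1/(12/25) = 25/12 Hz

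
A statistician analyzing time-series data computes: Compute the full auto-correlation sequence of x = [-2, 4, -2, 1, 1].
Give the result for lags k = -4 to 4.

r_xx[k] = sum_m x[m]*x[m+k], indexed from 0, for k = -4 to 4:
  r_xx[-4] = x[4]*x[0] = -2
  r_xx[-3] = x[3]*x[0] + x[4]*x[1] = 2
  r_xx[-2] = x[2]*x[0] + x[3]*x[1] + x[4]*x[2] = 6
  r_xx[-1] = x[1]*x[0] + x[2]*x[1] + x[3]*x[2] + x[4]*x[3] = -17
  r_xx[0] = x[0]*x[0] + x[1]*x[1] + x[2]*x[2] + x[3]*x[3] + x[4]*x[4] = 26
  r_xx[1] = x[0]*x[1] + x[1]*x[2] + x[2]*x[3] + x[3]*x[4] = -17
  r_xx[2] = x[0]*x[2] + x[1]*x[3] + x[2]*x[4] = 6
  r_xx[3] = x[0]*x[3] + x[1]*x[4] = 2
  r_xx[4] = x[0]*x[4] = -2
r_xx = [-2, 2, 6, -17, 26, -17, 6, 2, -2]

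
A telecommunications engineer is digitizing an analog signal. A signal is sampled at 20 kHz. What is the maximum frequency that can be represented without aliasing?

The maximum frequency that can be represented without aliasing
is the Nyquist frequency: f_max = f_s / 2 = 20 kHz / 2 = 10 kHz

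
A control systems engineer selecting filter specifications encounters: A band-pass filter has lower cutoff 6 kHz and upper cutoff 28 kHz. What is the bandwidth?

Bandwidth = f_high - f_low
= 28 kHz - 6 kHz = 22 kHz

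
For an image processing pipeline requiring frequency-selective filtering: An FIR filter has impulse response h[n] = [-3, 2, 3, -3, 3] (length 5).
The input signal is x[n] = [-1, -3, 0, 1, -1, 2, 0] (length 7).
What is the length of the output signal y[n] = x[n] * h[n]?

For linear convolution, the output length is:
len(y) = len(x) + len(h) - 1 = 7 + 5 - 1 = 11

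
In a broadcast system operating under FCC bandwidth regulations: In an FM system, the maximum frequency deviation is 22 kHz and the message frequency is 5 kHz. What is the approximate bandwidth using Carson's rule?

Carson's rule: BW = 2*(delta_f + f_m)
= 2*(22 + 5) kHz = 54 kHz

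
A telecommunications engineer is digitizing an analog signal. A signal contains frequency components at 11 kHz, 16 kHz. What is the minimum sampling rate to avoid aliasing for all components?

The highest frequency component is f_max = 16 kHz.
Nyquist rate = 2 * f_max = 2 * 16 kHz = 32 kHz.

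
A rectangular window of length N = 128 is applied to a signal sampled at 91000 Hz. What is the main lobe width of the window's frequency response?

For a rectangular window of length N,
the main lobe width in frequency is 2*f_s/N.
= 2*91000/128 = 11375/8 Hz
This determines the minimum frequency separation for resolving two sinusoids.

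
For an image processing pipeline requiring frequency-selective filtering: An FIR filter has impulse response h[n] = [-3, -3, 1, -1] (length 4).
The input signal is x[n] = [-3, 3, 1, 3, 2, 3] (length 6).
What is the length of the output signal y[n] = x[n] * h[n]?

For linear convolution, the output length is:
len(y) = len(x) + len(h) - 1 = 6 + 4 - 1 = 9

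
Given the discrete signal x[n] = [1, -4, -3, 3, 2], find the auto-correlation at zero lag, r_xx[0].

The auto-correlation at zero lag r_xx[0] equals the signal energy.
r_xx[0] = sum of x[n]^2 = 1^2 + (-4)^2 + (-3)^2 + 3^2 + 2^2
= 1 + 16 + 9 + 9 + 4 = 39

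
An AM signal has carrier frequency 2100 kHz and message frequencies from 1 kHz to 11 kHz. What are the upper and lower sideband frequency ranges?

Upper sideband (USB) = fc + [fm_low, fm_high] = 2100 + [1, 11] = [2101, 2111] kHz
Lower sideband (LSB) = fc - [fm_high, fm_low] = 2100 - [11, 1] = [2089, 2099] kHz
Total occupied spectrum: 2089 kHz to 2111 kHz (plus carrier at 2100 kHz)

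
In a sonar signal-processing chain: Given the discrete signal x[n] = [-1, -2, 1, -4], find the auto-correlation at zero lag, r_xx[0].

The auto-correlation at zero lag r_xx[0] equals the signal energy.
r_xx[0] = sum of x[n]^2 = (-1)^2 + (-2)^2 + 1^2 + (-4)^2
= 1 + 4 + 1 + 16 = 22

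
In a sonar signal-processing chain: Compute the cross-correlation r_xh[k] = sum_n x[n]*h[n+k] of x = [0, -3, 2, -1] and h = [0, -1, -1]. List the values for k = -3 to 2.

Both sequences indexed from 0 and zero outside their support.
Lags with overlap: k = -3 to 2.
  r_xh[-3] = x[3]*h[0] = 0
  r_xh[-2] = x[2]*h[0] + x[3]*h[1] = 1
  r_xh[-1] = x[1]*h[0] + x[2]*h[1] + x[3]*h[2] = -1
  r_xh[0] = x[0]*h[0] + x[1]*h[1] + x[2]*h[2] = 1
  r_xh[1] = x[0]*h[1] + x[1]*h[2] = 3
  r_xh[2] = x[0]*h[2] = 0
r_xh = [0, 1, -1, 1, 3, 0] (for k = -3, ..., 2)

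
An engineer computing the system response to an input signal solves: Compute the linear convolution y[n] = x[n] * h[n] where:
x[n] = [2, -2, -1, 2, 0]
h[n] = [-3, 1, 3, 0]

y[n] = sum_k x[k]*h[n-k]. Output length = len(x) + len(h) - 1 = 5 + 4 - 1 = 8.
y[0] = 2*-3 = -6
y[1] = -2*-3 + 2*1 = 8
y[2] = -1*-3 + -2*1 + 2*3 = 7
y[3] = 2*-3 + -1*1 + -2*3 + 2*0 = -13
y[4] = 0*-3 + 2*1 + -1*3 + -2*0 = -1
y[5] = 0*1 + 2*3 + -1*0 = 6
y[6] = 0*3 + 2*0 = 0
y[7] = 0*0 = 0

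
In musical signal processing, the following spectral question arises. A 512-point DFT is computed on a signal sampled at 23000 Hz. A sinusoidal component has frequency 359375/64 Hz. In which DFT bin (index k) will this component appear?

DFT frequency resolution = f_s/N = 23000/512 = 2875/64 Hz
Bin index k = f_signal / resolution = 359375/64 / 2875/64 = 125
The signal frequency 359375/64 Hz falls in DFT bin k = 125.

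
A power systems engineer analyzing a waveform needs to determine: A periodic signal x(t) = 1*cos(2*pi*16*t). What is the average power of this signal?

Average power of A*cos(wt) is A^2/2.
P = 1^2 / 2 = 1/2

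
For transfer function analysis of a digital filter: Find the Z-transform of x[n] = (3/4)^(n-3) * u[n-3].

Time-shifting property: if X(z) = Z{x[n]}, then Z{x[n-d]} = z^(-d) * X(z)
X(z) = z/(z - 3/4) for x[n] = (3/4)^n * u[n]
Z{x[n-3]} = z^(-3) * z/(z - 3/4) = z^(-2)/(z - 3/4)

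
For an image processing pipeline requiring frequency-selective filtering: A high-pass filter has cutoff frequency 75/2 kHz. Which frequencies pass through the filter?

A high-pass filter passes all frequencies above the cutoff frequency 75/2 kHz and attenuates lower frequencies.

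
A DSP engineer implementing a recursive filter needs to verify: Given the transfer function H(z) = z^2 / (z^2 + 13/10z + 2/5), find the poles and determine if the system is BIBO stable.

Poles are roots of the denominator: z^2 + 13/10z + 2/5 = 0.
Quadratic formula: z = [-(13/10) +/- sqrt((13/10)^2 - 4*(2/5))] / 2
Discriminant = 169/100 - 8/5 = 9/100; sqrt = 3/10.
z = (-13/10 +/- 3/10) / 2 => z = -1/2 or z = -4/5.
|p1| = 1/2, |p2| = 4/5.
For BIBO stability, all poles must lie inside the unit circle (|p| < 1).
System is STABLE since both |p| < 1.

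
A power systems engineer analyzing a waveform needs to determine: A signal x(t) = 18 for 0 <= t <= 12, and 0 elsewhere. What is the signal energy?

Energy = integral of |x(t)|^2 dt over the signal duration
= 18^2 * 12 = 324 * 12 = 3888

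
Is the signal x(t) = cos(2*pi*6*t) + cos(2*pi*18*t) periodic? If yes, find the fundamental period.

f1 = 6 Hz, f2 = 18 Hz
Period T1 = 1/6, T2 = 1/18
Ratio T1/T2 = 18/6, which is rational.
The signal is periodic with fundamental period T = 1/GCD(6,18) = 1/6 s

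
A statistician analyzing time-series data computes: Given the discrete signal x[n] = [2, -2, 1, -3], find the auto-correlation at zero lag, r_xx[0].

The auto-correlation at zero lag r_xx[0] equals the signal energy.
r_xx[0] = sum of x[n]^2 = 2^2 + (-2)^2 + 1^2 + (-3)^2
= 4 + 4 + 1 + 9 = 18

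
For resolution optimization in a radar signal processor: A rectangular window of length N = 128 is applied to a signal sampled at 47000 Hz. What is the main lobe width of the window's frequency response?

For a rectangular window of length N,
the main lobe width in frequency is 2*f_s/N.
= 2*47000/128 = 5875/8 Hz
This determines the minimum frequency separation for resolving two sinusoids.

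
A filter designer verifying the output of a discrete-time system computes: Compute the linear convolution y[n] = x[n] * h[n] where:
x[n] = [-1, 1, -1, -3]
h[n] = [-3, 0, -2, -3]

y[n] = sum_k x[k]*h[n-k]. Output length = len(x) + len(h) - 1 = 4 + 4 - 1 = 7.
y[0] = -1*-3 = 3
y[1] = 1*-3 + -1*0 = -3
y[2] = -1*-3 + 1*0 + -1*-2 = 5
y[3] = -3*-3 + -1*0 + 1*-2 + -1*-3 = 10
y[4] = -3*0 + -1*-2 + 1*-3 = -1
y[5] = -3*-2 + -1*-3 = 9
y[6] = -3*-3 = 9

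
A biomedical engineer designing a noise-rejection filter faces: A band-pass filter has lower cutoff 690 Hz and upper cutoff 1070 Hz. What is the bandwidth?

Bandwidth = f_high - f_low
= 1070 Hz - 690 Hz = 380 Hz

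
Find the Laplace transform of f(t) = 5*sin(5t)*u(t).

Standard pair: sin(wt)*u(t) <-> w/(s^2+w^2)
With w = 5: L{5*sin(5t)*u(t)} = 25/(s^2+25)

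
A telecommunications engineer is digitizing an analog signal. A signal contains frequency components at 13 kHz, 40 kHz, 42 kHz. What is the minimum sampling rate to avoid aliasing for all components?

The highest frequency component is f_max = 42 kHz.
Nyquist rate = 2 * f_max = 2 * 42 kHz = 84 kHz.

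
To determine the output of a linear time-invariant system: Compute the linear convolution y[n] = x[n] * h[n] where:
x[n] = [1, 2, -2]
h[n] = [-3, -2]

y[n] = sum_k x[k]*h[n-k]. Output length = len(x) + len(h) - 1 = 3 + 2 - 1 = 4.
y[0] = 1*-3 = -3
y[1] = 2*-3 + 1*-2 = -8
y[2] = -2*-3 + 2*-2 = 2
y[3] = -2*-2 = 4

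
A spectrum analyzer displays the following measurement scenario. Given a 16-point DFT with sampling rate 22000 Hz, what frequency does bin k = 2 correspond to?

The frequency of DFT bin k is: f_k = k * f_s / N
f_2 = 2 * 22000 / 16 = 2750 Hz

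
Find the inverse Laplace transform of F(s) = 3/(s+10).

Standard pair: k/(s+a) <-> k*e^(-at)*u(t)
With k=3, a=10: f(t) = 3*e^(-10t)*u(t)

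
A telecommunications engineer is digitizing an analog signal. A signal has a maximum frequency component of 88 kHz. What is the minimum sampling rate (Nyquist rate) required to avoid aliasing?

By the Nyquist-Shannon sampling theorem,
the minimum sampling rate (Nyquist rate) must be at least 2 * f_max.
Nyquist rate = 2 * 88 kHz = 176 kHz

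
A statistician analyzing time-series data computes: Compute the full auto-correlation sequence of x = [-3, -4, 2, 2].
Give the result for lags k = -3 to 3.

r_xx[k] = sum_m x[m]*x[m+k], indexed from 0, for k = -3 to 3:
  r_xx[-3] = x[3]*x[0] = -6
  r_xx[-2] = x[2]*x[0] + x[3]*x[1] = -14
  r_xx[-1] = x[1]*x[0] + x[2]*x[1] + x[3]*x[2] = 8
  r_xx[0] = x[0]*x[0] + x[1]*x[1] + x[2]*x[2] + x[3]*x[3] = 33
  r_xx[1] = x[0]*x[1] + x[1]*x[2] + x[2]*x[3] = 8
  r_xx[2] = x[0]*x[2] + x[1]*x[3] = -14
  r_xx[3] = x[0]*x[3] = -6
r_xx = [-6, -14, 8, 33, 8, -14, -6]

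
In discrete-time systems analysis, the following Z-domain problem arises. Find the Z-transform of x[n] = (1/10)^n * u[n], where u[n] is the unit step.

The Z-transform of a^n * u[n] is z/(z-a) for |z| > |a|.
Here a = 1/10, so X(z) = z/(z - (1/10)) = 10z/(10z - 1)
ROC: |z| > 1/10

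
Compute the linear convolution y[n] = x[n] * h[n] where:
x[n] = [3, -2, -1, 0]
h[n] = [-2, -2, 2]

y[n] = sum_k x[k]*h[n-k]. Output length = len(x) + len(h) - 1 = 4 + 3 - 1 = 6.
y[0] = 3*-2 = -6
y[1] = -2*-2 + 3*-2 = -2
y[2] = -1*-2 + -2*-2 + 3*2 = 12
y[3] = 0*-2 + -1*-2 + -2*2 = -2
y[4] = 0*-2 + -1*2 = -2
y[5] = 0*2 = 0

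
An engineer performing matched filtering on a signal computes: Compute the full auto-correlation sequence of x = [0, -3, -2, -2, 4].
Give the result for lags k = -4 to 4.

r_xx[k] = sum_m x[m]*x[m+k], indexed from 0, for k = -4 to 4:
  r_xx[-4] = x[4]*x[0] = 0
  r_xx[-3] = x[3]*x[0] + x[4]*x[1] = -12
  r_xx[-2] = x[2]*x[0] + x[3]*x[1] + x[4]*x[2] = -2
  r_xx[-1] = x[1]*x[0] + x[2]*x[1] + x[3]*x[2] + x[4]*x[3] = 2
  r_xx[0] = x[0]*x[0] + x[1]*x[1] + x[2]*x[2] + x[3]*x[3] + x[4]*x[4] = 33
  r_xx[1] = x[0]*x[1] + x[1]*x[2] + x[2]*x[3] + x[3]*x[4] = 2
  r_xx[2] = x[0]*x[2] + x[1]*x[3] + x[2]*x[4] = -2
  r_xx[3] = x[0]*x[3] + x[1]*x[4] = -12
  r_xx[4] = x[0]*x[4] = 0
r_xx = [0, -12, -2, 2, 33, 2, -2, -12, 0]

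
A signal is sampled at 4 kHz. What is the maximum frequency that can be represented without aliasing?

The maximum frequency that can be represented without aliasing
is the Nyquist frequency: f_max = f_s / 2 = 4 kHz / 2 = 2 kHz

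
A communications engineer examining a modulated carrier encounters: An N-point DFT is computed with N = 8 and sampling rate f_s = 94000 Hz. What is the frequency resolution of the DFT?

DFT frequency resolution = f_s / N
= 94000 / 8 = 11750 Hz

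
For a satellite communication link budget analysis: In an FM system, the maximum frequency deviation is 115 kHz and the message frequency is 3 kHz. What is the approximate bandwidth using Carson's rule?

Carson's rule: BW = 2*(delta_f + f_m)
= 2*(115 + 3) kHz = 236 kHz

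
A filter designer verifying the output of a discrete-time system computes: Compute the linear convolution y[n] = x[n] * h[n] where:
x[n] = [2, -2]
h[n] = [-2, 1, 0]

y[n] = sum_k x[k]*h[n-k]. Output length = len(x) + len(h) - 1 = 2 + 3 - 1 = 4.
y[0] = 2*-2 = -4
y[1] = -2*-2 + 2*1 = 6
y[2] = -2*1 + 2*0 = -2
y[3] = -2*0 = 0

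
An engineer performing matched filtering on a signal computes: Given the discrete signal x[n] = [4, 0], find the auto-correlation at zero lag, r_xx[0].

The auto-correlation at zero lag r_xx[0] equals the signal energy.
r_xx[0] = sum of x[n]^2 = 4^2 + 0^2
= 16 + 0 = 16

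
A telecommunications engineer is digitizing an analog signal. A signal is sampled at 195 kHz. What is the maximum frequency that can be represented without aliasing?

The maximum frequency that can be represented without aliasing
is the Nyquist frequency: f_max = f_s / 2 = 195 kHz / 2 = 195/2 kHz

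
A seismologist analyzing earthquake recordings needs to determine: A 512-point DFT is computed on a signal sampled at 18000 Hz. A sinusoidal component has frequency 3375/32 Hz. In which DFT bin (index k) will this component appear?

DFT frequency resolution = f_s/N = 18000/512 = 1125/32 Hz
Bin index k = f_signal / resolution = 3375/32 / 1125/32 = 3
The signal frequency 3375/32 Hz falls in DFT bin k = 3.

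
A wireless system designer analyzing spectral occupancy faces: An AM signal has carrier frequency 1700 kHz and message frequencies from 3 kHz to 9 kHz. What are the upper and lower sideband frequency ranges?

Upper sideband (USB) = fc + [fm_low, fm_high] = 1700 + [3, 9] = [1703, 1709] kHz
Lower sideband (LSB) = fc - [fm_high, fm_low] = 1700 - [9, 3] = [1691, 1697] kHz
Total occupied spectrum: 1691 kHz to 1709 kHz (plus carrier at 1700 kHz)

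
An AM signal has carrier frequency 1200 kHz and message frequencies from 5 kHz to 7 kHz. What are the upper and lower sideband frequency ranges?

Upper sideband (USB) = fc + [fm_low, fm_high] = 1200 + [5, 7] = [1205, 1207] kHz
Lower sideband (LSB) = fc - [fm_high, fm_low] = 1200 - [7, 5] = [1193, 1195] kHz
Total occupied spectrum: 1193 kHz to 1207 kHz (plus carrier at 1200 kHz)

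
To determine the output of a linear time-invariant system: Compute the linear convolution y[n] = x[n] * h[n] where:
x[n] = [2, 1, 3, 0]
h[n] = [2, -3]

y[n] = sum_k x[k]*h[n-k]. Output length = len(x) + len(h) - 1 = 4 + 2 - 1 = 5.
y[0] = 2*2 = 4
y[1] = 1*2 + 2*-3 = -4
y[2] = 3*2 + 1*-3 = 3
y[3] = 0*2 + 3*-3 = -9
y[4] = 0*-3 = 0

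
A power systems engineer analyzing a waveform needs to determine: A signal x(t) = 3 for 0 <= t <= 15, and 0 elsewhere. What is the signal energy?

Energy = integral of |x(t)|^2 dt over the signal duration
= 3^2 * 15 = 9 * 15 = 135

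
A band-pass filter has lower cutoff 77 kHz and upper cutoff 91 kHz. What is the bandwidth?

Bandwidth = f_high - f_low
= 91 kHz - 77 kHz = 14 kHz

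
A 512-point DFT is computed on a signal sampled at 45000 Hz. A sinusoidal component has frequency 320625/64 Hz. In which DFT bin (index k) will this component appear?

DFT frequency resolution = f_s/N = 45000/512 = 5625/64 Hz
Bin index k = f_signal / resolution = 320625/64 / 5625/64 = 57
The signal frequency 320625/64 Hz falls in DFT bin k = 57.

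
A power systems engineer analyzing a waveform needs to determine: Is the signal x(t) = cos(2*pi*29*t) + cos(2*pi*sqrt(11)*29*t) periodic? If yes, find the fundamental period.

f1 = 29 Hz, f2 = 29*sqrt(11) Hz
Ratio f2/f1 = sqrt(11), which is irrational.
Since the frequency ratio is irrational, no common period exists.
The signal is not periodic.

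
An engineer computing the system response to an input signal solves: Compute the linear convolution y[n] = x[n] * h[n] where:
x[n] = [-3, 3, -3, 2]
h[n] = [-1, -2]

y[n] = sum_k x[k]*h[n-k]. Output length = len(x) + len(h) - 1 = 4 + 2 - 1 = 5.
y[0] = -3*-1 = 3
y[1] = 3*-1 + -3*-2 = 3
y[2] = -3*-1 + 3*-2 = -3
y[3] = 2*-1 + -3*-2 = 4
y[4] = 2*-2 = -4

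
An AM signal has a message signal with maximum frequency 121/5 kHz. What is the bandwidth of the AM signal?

In AM (double-sideband), the bandwidth is twice the message frequency.
BW = 2 * f_m = 2 * 121/5 kHz = 242/5 kHz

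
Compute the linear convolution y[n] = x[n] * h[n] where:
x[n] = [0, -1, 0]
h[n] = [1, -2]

y[n] = sum_k x[k]*h[n-k]. Output length = len(x) + len(h) - 1 = 3 + 2 - 1 = 4.
y[0] = 0*1 = 0
y[1] = -1*1 + 0*-2 = -1
y[2] = 0*1 + -1*-2 = 2
y[3] = 0*-2 = 0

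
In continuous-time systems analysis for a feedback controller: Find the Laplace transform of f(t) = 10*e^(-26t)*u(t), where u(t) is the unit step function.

Standard Laplace transform pair:
e^(-at)*u(t) <-> 1/(s+a)
With a = 26: L{10*e^(-26t)*u(t)} = 10/(s+26), ROC: Re(s) > -26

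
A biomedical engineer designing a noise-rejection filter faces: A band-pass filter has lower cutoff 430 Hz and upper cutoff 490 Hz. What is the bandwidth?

Bandwidth = f_high - f_low
= 490 Hz - 430 Hz = 60 Hz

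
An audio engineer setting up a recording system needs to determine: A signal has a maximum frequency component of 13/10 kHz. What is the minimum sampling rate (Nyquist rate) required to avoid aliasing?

By the Nyquist-Shannon sampling theorem,
the minimum sampling rate (Nyquist rate) must be at least 2 * f_max.
Nyquist rate = 2 * 13/10 kHz = 13/5 kHz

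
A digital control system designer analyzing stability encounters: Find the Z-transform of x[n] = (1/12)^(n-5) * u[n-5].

Time-shifting property: if X(z) = Z{x[n]}, then Z{x[n-d]} = z^(-d) * X(z)
X(z) = z/(z - 1/12) for x[n] = (1/12)^n * u[n]
Z{x[n-5]} = z^(-5) * z/(z - 1/12) = z^(-4)/(z - 1/12)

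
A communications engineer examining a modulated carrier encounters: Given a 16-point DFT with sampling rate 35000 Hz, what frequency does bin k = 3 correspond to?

The frequency of DFT bin k is: f_k = k * f_s / N
f_3 = 3 * 35000 / 16 = 13125/2 Hz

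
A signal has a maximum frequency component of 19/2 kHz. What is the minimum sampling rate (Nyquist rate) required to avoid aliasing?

By the Nyquist-Shannon sampling theorem,
the minimum sampling rate (Nyquist rate) must be at least 2 * f_max.
Nyquist rate = 2 * 19/2 kHz = 19 kHz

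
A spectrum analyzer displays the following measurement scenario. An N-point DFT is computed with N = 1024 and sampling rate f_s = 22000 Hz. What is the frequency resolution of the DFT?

DFT frequency resolution = f_s / N
= 22000 / 1024 = 1375/64 Hz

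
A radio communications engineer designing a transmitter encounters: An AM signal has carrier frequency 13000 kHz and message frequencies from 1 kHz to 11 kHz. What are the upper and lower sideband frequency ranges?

Upper sideband (USB) = fc + [fm_low, fm_high] = 13000 + [1, 11] = [13001, 13011] kHz
Lower sideband (LSB) = fc - [fm_high, fm_low] = 13000 - [11, 1] = [12989, 12999] kHz
Total occupied spectrum: 12989 kHz to 13011 kHz (plus carrier at 13000 kHz)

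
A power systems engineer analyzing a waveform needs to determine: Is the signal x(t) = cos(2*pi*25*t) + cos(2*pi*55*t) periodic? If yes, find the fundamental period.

f1 = 25 Hz, f2 = 55 Hz
Period T1 = 1/25, T2 = 1/55
Ratio T1/T2 = 55/25, which is rational.
The signal is periodic with fundamental period T = 1/GCD(25,55) = 1/5 s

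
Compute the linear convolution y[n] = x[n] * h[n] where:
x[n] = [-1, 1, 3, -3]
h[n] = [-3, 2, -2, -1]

y[n] = sum_k x[k]*h[n-k]. Output length = len(x) + len(h) - 1 = 4 + 4 - 1 = 7.
y[0] = -1*-3 = 3
y[1] = 1*-3 + -1*2 = -5
y[2] = 3*-3 + 1*2 + -1*-2 = -5
y[3] = -3*-3 + 3*2 + 1*-2 + -1*-1 = 14
y[4] = -3*2 + 3*-2 + 1*-1 = -13
y[5] = -3*-2 + 3*-1 = 3
y[6] = -3*-1 = 3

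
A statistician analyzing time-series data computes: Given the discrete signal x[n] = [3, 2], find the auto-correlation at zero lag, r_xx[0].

The auto-correlation at zero lag r_xx[0] equals the signal energy.
r_xx[0] = sum of x[n]^2 = 3^2 + 2^2
= 9 + 4 = 13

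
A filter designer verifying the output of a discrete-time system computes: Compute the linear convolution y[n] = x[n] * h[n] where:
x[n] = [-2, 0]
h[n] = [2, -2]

y[n] = sum_k x[k]*h[n-k]. Output length = len(x) + len(h) - 1 = 2 + 2 - 1 = 3.
y[0] = -2*2 = -4
y[1] = 0*2 + -2*-2 = 4
y[2] = 0*-2 = 0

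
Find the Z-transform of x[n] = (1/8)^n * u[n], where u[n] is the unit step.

The Z-transform of a^n * u[n] is z/(z-a) for |z| > |a|.
Here a = 1/8, so X(z) = z/(z - (1/8)) = 8z/(8z - 1)
ROC: |z| > 1/8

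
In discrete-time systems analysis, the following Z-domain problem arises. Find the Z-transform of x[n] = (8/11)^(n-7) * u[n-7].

Time-shifting property: if X(z) = Z{x[n]}, then Z{x[n-d]} = z^(-d) * X(z)
X(z) = z/(z - 8/11) for x[n] = (8/11)^n * u[n]
Z{x[n-7]} = z^(-7) * z/(z - 8/11) = z^(-6)/(z - 8/11)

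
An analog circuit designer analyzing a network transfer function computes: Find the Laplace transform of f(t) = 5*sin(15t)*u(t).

Standard pair: sin(wt)*u(t) <-> w/(s^2+w^2)
With w = 15: L{5*sin(15t)*u(t)} = 75/(s^2+225)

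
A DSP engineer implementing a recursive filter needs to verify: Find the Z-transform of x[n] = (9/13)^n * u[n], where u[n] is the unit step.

The Z-transform of a^n * u[n] is z/(z-a) for |z| > |a|.
Here a = 9/13, so X(z) = z/(z - (9/13)) = 13z/(13z - 9)
ROC: |z| > 9/13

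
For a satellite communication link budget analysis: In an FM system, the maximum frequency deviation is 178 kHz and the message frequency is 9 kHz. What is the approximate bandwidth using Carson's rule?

Carson's rule: BW = 2*(delta_f + f_m)
= 2*(178 + 9) kHz = 374 kHz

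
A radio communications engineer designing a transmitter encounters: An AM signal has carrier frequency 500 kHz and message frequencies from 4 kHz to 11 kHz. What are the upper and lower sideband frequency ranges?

Upper sideband (USB) = fc + [fm_low, fm_high] = 500 + [4, 11] = [504, 511] kHz
Lower sideband (LSB) = fc - [fm_high, fm_low] = 500 - [11, 4] = [489, 496] kHz
Total occupied spectrum: 489 kHz to 511 kHz (plus carrier at 500 kHz)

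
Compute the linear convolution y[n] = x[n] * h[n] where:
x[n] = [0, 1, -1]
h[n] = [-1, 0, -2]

y[n] = sum_k x[k]*h[n-k]. Output length = len(x) + len(h) - 1 = 3 + 3 - 1 = 5.
y[0] = 0*-1 = 0
y[1] = 1*-1 + 0*0 = -1
y[2] = -1*-1 + 1*0 + 0*-2 = 1
y[3] = -1*0 + 1*-2 = -2
y[4] = -1*-2 = 2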